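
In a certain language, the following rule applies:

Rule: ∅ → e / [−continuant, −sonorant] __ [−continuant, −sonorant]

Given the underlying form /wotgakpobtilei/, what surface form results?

wotegakepobetilei

/t/ and /g/ form a stop–stop cluster, so [e] is inserted between them.
/k/ and /p/ form a stop–stop cluster, so [e] is inserted between them.
/b/ and /t/ form a stop–stop cluster, so [e] is inserted between them.
Surface form: [wotegakepobetilei].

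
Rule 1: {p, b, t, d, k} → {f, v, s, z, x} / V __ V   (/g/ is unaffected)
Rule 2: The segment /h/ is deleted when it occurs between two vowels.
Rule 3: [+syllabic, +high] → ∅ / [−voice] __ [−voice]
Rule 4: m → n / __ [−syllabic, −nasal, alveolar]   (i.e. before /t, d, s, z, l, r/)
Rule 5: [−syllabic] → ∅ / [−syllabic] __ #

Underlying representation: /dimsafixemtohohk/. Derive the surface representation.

dinsafxentooh

Rule 1 (intervocalic spirantization): no segment meets the environment; /dimsafixemtohohk/ is unchanged.
Rule 2 (intervocalic h-deletion): /h/ occurs between vowels /o/ and /o/, so it deletes. /dimsafixemtohohk/ → dimsafixemtoohk.
Rule 3 (high vowel syncope): /i/ is a high vowel flanked by voiceless consonants /f/ and /x/, so it deletes. /dimsafixemtoohk/ → dimsafxemtoohk.
Rule 4 (nasal place assimilation): /m/ precedes the alveolar consonant /s/, so it assimilates in place to [n]. /m/ precedes the alveolar consonant /t/, so it assimilates in place to [n]. /dimsafxemtoohk/ → dinsafxentoohk.
Rule 5 (final cluster simplification): /k/ is the second consonant of a word-final cluster /hk/, so it deletes. /dinsafxentoohk/ → dinsafxentooh.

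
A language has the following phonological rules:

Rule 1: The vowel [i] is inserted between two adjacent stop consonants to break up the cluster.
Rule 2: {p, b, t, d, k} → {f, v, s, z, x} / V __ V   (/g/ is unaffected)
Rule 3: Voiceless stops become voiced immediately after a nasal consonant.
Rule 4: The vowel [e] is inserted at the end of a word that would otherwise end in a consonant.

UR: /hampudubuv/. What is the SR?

Rule 1 (stop-cluster i-epenthesis): no segment meets the environment; /hampudubuv/ is unchanged.
Rule 2 (intervocalic spirantization): /d/ is a stop between vowels /u/ and /u/, so it spirantizes to the fricative [z]. /b/ is a stop between vowels /u/ and /u/, so it spirantizes to the fricative [v]. /hampudubuv/ → hampuzuvuv.
Rule 3 (post-nasal voicing): /p/ is a voiceless stop immediately after the nasal /m/, so it voices to [b]. /hampuzuvuv/ → hambuzuvuv.
Rule 4 (final e-epenthesis): the form ends in the consonant /v/, so [e] is inserted word-finally. /hambuzuvuv/ → hambuzuvuve.

hambuzuvuve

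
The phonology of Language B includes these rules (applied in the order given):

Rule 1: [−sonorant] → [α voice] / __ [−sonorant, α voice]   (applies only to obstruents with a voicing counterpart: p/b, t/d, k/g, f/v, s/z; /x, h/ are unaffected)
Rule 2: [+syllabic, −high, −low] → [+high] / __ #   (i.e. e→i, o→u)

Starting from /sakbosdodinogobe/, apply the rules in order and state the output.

Rule 1 (regressive voicing assimilation): /k/ precedes the voiced obstruent /b/, so it voices to [g] by assimilation. /s/ precedes the voiced obstruent /d/, so it voices to [z] by assimilation. /sakbosdodinogobe/ → sagbozdodinogobe.
Rule 2 (final vowel raising): /e/ is a mid vowel in word-final position, so it raises to [i]. /sagbozdodinogobe/ → sagbozdodinogobi.

sagbozdodinogobi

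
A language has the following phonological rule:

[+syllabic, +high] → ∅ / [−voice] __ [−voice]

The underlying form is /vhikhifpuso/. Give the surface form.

/i/ is a high vowel flanked by voiceless consonants /h/ and /k/, so it deletes.
/i/ is a high vowel flanked by voiceless consonants /h/ and /f/, so it deletes.
/u/ is a high vowel flanked by voiceless consonants /p/ and /s/, so it deletes.
Surface form: [vhkhfpso].

vhkhfpso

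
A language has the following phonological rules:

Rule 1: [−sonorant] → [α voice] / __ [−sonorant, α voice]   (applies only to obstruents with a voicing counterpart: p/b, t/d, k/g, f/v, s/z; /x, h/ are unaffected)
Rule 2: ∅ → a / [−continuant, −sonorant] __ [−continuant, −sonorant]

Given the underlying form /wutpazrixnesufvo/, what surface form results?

wutapazrixnesuvvo

Rule 1 (regressive voicing assimilation): /f/ precedes the voiced obstruent /v/, so it voices to [v] by assimilation. /wutpazrixnesufvo/ → wutpazrixnesuvvo.
Rule 2 (stop-cluster a-epenthesis): /t/ and /p/ form a stop–stop cluster, so [a] is inserted between them. /wutpazrixnesuvvo/ → wutapazrixnesuvvo.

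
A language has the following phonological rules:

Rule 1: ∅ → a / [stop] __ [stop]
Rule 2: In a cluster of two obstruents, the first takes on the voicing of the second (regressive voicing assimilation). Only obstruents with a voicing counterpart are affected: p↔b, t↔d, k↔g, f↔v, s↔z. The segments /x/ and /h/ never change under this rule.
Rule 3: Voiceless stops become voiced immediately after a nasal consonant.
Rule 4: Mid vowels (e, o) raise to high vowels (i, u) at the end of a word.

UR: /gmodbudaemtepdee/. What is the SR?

Rule 1 (stop-cluster a-epenthesis): /d/ and /b/ form a stop–stop cluster, so [a] is inserted between them. /p/ and /d/ form a stop–stop cluster, so [a] is inserted between them. /gmodbudaemtepdee/ → gmodabudaemtepadee.
Rule 2 (regressive voicing assimilation): no segment meets the environment; /gmodabudaemtepadee/ is unchanged.
Rule 3 (post-nasal voicing): /t/ is a voiceless stop immediately after the nasal /m/, so it voices to [d]. /gmodabudaemtepadee/ → gmodabudaemdepadee.
Rule 4 (final vowel raising): /e/ is a mid vowel in word-final position, so it raises to [i]. /gmodabudaemdepadee/ → gmodabudaemdepadei.

gmodabudaemdepadei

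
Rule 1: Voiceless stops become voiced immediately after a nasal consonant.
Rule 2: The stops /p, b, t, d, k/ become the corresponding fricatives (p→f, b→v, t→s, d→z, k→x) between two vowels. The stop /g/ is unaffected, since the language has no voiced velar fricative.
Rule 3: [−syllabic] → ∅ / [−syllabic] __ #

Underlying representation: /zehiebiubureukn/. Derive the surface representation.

Rule 1 (post-nasal voicing): no segment meets the environment; /zehiebiubureukn/ is unchanged.
Rule 2 (intervocalic spirantization): /b/ is a stop between vowels /e/ and /i/, so it spirantizes to the fricative [v]. /b/ is a stop between vowels /u/ and /u/, so it spirantizes to the fricative [v]. /zehiebiubureukn/ → zehieviuvureukn.
Rule 3 (final cluster simplification): /n/ is the second consonant of a word-final cluster /kn/, so it deletes. /zehieviuvureukn/ → zehieviuvureuk.

zehieviuvureuk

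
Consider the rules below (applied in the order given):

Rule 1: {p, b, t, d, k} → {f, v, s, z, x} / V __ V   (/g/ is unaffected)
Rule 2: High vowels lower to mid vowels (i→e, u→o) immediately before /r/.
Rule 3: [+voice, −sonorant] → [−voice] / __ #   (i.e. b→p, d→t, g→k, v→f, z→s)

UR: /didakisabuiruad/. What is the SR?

dizaxisavueruat

Rule 1 (intervocalic spirantization): /d/ is a stop between vowels /i/ and /a/, so it spirantizes to the fricative [z]. /k/ is a stop between vowels /a/ and /i/, so it spirantizes to the fricative [x]. /b/ is a stop between vowels /a/ and /u/, so it spirantizes to the fricative [v]. /didakisabuiruad/ → dizaxisavuiruad.
Rule 2 (pre-rhotic lowering): /i/ is a high vowel immediately before /r/, so it lowers to [e]. /dizaxisavuiruad/ → dizaxisavueruad.
Rule 3 (final devoicing): /d/ is a voiced obstruent in word-final position, so it devoices to [t]. /dizaxisavueruad/ → dizaxisavueruat.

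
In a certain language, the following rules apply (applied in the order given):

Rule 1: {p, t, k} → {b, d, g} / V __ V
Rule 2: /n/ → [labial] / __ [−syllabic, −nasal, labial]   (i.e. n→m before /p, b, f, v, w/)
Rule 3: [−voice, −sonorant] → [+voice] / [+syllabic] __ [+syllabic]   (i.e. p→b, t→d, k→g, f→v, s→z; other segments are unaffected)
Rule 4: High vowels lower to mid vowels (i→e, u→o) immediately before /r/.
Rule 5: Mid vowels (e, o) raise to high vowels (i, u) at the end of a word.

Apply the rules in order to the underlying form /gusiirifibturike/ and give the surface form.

Rule 1 (intervocalic voicing): /k/ is a voiceless stop between vowels /i/ and /e/, so it voices to [g]. /gusiirifibturike/ → gusiirifibturige.
Rule 2 (nasal place assimilation): no segment meets the environment; /gusiirifibturige/ is unchanged.
Rule 3 (intervocalic voicing): /s/ is a voiceless obstruent between vowels /u/ and /i/, so it voices to [z]. /f/ is a voiceless obstruent between vowels /i/ and /i/, so it voices to [v]. /gusiirifibturige/ → guziirivibturige.
Rule 4 (pre-rhotic lowering): /i/ is a high vowel immediately before /r/, so it lowers to [e]. /u/ is a high vowel immediately before /r/, so it lowers to [o]. /guziirivibturige/ → guzierivibtorige.
Rule 5 (final vowel raising): /e/ is a mid vowel in word-final position, so it raises to [i]. /guzierivibtorige/ → guzierivibtorigi.

guzierivibtorigi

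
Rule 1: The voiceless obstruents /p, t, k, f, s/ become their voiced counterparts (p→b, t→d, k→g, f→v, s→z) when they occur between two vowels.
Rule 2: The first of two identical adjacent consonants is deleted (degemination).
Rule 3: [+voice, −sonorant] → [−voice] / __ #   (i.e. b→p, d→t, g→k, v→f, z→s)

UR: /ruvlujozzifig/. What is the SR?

ruvlujozivik

Rule 1 (intervocalic voicing): /f/ is a voiceless obstruent between vowels /i/ and /i/, so it voices to [v]. /ruvlujozzifig/ → ruvlujozzivig.
Rule 2 (degemination): /zz/ is a geminate; the first /z/ deletes. /ruvlujozzivig/ → ruvlujozivig.
Rule 3 (final devoicing): /g/ is a voiced obstruent in word-final position, so it devoices to [k]. /ruvlujozivig/ → ruvlujozivik.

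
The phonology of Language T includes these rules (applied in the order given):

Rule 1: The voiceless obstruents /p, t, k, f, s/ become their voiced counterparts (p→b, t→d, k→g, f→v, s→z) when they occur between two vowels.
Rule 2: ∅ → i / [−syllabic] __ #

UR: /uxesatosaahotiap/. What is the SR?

Rule 1 (intervocalic voicing): /s/ is a voiceless obstruent between vowels /e/ and /a/, so it voices to [z]. /t/ is a voiceless obstruent between vowels /a/ and /o/, so it voices to [d]. /s/ is a voiceless obstruent between vowels /o/ and /a/, so it voices to [z]. /t/ is a voiceless obstruent between vowels /o/ and /i/, so it voices to [d]. /uxesatosaahotiap/ → uxezadozaahodiap.
Rule 2 (final i-epenthesis): the form ends in the consonant /p/, so [i] is inserted word-finally. /uxezadozaahodiap/ → uxezadozaahodiapi.

uxezadozaahodiapi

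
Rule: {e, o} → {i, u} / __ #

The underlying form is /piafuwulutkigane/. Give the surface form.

/e/ is a mid vowel in word-final position, so it raises to [i].
Surface form: [piafuwulutkigani].

piafuwulutkigani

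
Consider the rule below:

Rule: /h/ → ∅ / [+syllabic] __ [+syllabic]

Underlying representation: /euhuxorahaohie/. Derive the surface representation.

euuxoraaoie

/h/ occurs between vowels /u/ and /u/, so it deletes.
/h/ occurs between vowels /a/ and /a/, so it deletes.
/h/ occurs between vowels /o/ and /i/, so it deletes.
Surface form: [euuxoraaoie].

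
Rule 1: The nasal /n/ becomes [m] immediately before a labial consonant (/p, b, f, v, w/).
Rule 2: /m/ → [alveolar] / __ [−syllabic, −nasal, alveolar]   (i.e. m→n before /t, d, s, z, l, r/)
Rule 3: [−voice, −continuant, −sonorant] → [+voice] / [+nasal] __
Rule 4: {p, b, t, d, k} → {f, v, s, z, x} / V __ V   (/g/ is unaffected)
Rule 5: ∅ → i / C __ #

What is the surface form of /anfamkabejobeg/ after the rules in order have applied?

Rule 1 (nasal place assimilation): /n/ precedes the labial consonant /f/, so it assimilates in place to [m]. /anfamkabejobeg/ → amfamkabejobeg.
Rule 2 (nasal place assimilation): no segment meets the environment; /amfamkabejobeg/ is unchanged.
Rule 3 (post-nasal voicing): /k/ is a voiceless stop immediately after the nasal /m/, so it voices to [g]. /amfamkabejobeg/ → amfamgabejobeg.
Rule 4 (intervocalic spirantization): /b/ is a stop between vowels /a/ and /e/, so it spirantizes to the fricative [v]. /b/ is a stop between vowels /o/ and /e/, so it spirantizes to the fricative [v]. /amfamgabejobeg/ → amfamgavejoveg.
Rule 5 (final i-epenthesis): the form ends in the consonant /g/, so [i] is inserted word-finally. /amfamgavejoveg/ → amfamgavejovegi.

amfamgavejovegi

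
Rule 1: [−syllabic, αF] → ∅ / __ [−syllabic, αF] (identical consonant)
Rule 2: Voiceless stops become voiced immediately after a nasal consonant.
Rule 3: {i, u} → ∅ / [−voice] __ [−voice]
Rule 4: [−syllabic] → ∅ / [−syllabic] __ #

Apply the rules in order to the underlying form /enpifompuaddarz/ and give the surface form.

enbifombuadar

Rule 1 (degemination): /dd/ is a geminate; the first /d/ deletes. /enpifompuaddarz/ → enpifompuadarz.
Rule 2 (post-nasal voicing): /p/ is a voiceless stop immediately after the nasal /n/, so it voices to [b]. /p/ is a voiceless stop immediately after the nasal /m/, so it voices to [b]. /enpifompuadarz/ → enbifombuadarz.
Rule 3 (high vowel syncope): no segment meets the environment; /enbifombuadarz/ is unchanged.
Rule 4 (final cluster simplification): /z/ is the second consonant of a word-final cluster /rz/, so it deletes. /enbifombuadarz/ → enbifombuadar.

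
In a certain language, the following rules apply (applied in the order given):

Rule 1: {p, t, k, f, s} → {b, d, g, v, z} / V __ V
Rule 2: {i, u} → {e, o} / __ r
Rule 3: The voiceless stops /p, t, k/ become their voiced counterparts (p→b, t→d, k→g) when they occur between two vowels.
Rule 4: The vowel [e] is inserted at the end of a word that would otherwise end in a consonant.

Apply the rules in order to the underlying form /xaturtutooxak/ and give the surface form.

xadortudooxake

Rule 1 (intervocalic voicing): /t/ is a voiceless obstruent between vowels /a/ and /u/, so it voices to [d]. /t/ is a voiceless obstruent between vowels /u/ and /o/, so it voices to [d]. /xaturtutooxak/ → xadurtudooxak.
Rule 2 (pre-rhotic lowering): /u/ is a high vowel immediately before /r/, so it lowers to [o]. /xadurtudooxak/ → xadortudooxak.
Rule 3 (intervocalic voicing): no segment meets the environment; /xadortudooxak/ is unchanged.
Rule 4 (final e-epenthesis): the form ends in the consonant /k/, so [e] is inserted word-finally. /xadortudooxak/ → xadortudooxake.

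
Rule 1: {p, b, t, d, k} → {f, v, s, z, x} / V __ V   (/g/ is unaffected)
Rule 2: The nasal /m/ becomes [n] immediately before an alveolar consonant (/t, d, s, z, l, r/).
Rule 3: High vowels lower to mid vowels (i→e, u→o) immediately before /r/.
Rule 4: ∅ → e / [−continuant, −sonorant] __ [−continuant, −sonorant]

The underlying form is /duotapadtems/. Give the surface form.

duosafadetens

Rule 1 (intervocalic spirantization): /t/ is a stop between vowels /o/ and /a/, so it spirantizes to the fricative [s]. /p/ is a stop between vowels /a/ and /a/, so it spirantizes to the fricative [f]. /duotapadtems/ → duosafadtems.
Rule 2 (nasal place assimilation): /m/ precedes the alveolar consonant /s/, so it assimilates in place to [n]. /duosafadtems/ → duosafadtens.
Rule 3 (pre-rhotic lowering): no segment meets the environment; /duosafadtens/ is unchanged.
Rule 4 (stop-cluster e-epenthesis): /d/ and /t/ form a stop–stop cluster, so [e] is inserted between them. /duosafadtens/ → duosafadetens.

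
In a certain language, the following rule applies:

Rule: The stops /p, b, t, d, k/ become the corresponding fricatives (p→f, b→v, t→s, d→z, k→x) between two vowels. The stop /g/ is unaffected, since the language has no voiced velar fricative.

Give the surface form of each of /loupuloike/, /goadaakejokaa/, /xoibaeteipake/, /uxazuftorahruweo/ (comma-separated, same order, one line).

/loupuloike/: /p/ is a stop between vowels /u/ and /u/, so it spirantizes to the fricative [f]. /k/ is a stop between vowels /i/ and /e/, so it spirantizes to the fricative [x]. → [loufuloixe].
/goadaakejokaa/: /d/ is a stop between vowels /a/ and /a/, so it spirantizes to the fricative [z]. /k/ is a stop between vowels /a/ and /e/, so it spirantizes to the fricative [x]. /k/ is a stop between vowels /o/ and /a/, so it spirantizes to the fricative [x]. → [goazaaxejoxaa].
/xoibaeteipake/: /b/ is a stop between vowels /i/ and /a/, so it spirantizes to the fricative [v]. /t/ is a stop between vowels /e/ and /e/, so it spirantizes to the fricative [s]. /p/ is a stop between vowels /i/ and /a/, so it spirantizes to the fricative [f]. /k/ is a stop between vowels /a/ and /e/, so it spirantizes to the fricative [x]. → [xoivaeseifaxe].
/uxazuftorahruweo/: the rule's environment is not met; surfaces unchanged as [uxazuftorahruweo].

loufuloixe, goazaaxejoxaa, xoivaeseifaxe, uxazuftorahruweo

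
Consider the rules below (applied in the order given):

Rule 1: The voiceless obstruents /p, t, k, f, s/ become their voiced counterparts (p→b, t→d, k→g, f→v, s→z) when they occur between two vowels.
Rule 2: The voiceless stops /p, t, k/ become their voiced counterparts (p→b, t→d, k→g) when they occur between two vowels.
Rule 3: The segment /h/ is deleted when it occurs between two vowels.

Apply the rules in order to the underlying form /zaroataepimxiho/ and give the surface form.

zaroadaebimxio

Rule 1 (intervocalic voicing): /t/ is a voiceless obstruent between vowels /a/ and /a/, so it voices to [d]. /p/ is a voiceless obstruent between vowels /e/ and /i/, so it voices to [b]. /zaroataepimxiho/ → zaroadaebimxiho.
Rule 2 (intervocalic voicing): no segment meets the environment; /zaroadaebimxiho/ is unchanged.
Rule 3 (intervocalic h-deletion): /h/ occurs between vowels /i/ and /o/, so it deletes. /zaroadaebimxiho/ → zaroadaebimxio.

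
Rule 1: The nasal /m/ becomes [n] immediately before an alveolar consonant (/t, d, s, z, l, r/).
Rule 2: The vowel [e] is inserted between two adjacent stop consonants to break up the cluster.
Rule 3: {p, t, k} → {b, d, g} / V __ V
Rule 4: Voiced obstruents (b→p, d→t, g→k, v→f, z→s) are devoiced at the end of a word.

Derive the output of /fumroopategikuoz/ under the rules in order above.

Rule 1 (nasal place assimilation): /m/ precedes the alveolar consonant /r/, so it assimilates in place to [n]. /fumroopategikuoz/ → funroopategikuoz.
Rule 2 (stop-cluster e-epenthesis): no segment meets the environment; /funroopategikuoz/ is unchanged.
Rule 3 (intervocalic voicing): /p/ is a voiceless stop between vowels /o/ and /a/, so it voices to [b]. /t/ is a voiceless stop between vowels /a/ and /e/, so it voices to [d]. /k/ is a voiceless stop between vowels /i/ and /u/, so it voices to [g]. /funroopategikuoz/ → funroobadegiguoz.
Rule 4 (final devoicing): /z/ is a voiced obstruent in word-final position, so it devoices to [s]. /funroobadegiguoz/ → funroobadegiguos.

funroobadegiguos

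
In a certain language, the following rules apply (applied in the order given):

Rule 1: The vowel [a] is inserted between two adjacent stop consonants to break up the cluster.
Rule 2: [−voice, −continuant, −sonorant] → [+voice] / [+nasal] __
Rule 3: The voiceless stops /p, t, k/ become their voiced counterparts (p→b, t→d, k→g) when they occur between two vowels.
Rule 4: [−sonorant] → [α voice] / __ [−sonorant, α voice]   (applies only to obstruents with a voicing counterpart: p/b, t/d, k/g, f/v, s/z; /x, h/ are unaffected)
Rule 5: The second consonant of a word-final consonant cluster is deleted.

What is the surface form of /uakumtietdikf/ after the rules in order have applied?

Rule 1 (stop-cluster a-epenthesis): /t/ and /d/ form a stop–stop cluster, so [a] is inserted between them. /uakumtietdikf/ → uakumtietadikf.
Rule 2 (post-nasal voicing): /t/ is a voiceless stop immediately after the nasal /m/, so it voices to [d]. /uakumtietadikf/ → uakumdietadikf.
Rule 3 (intervocalic voicing): /k/ is a voiceless stop between vowels /a/ and /u/, so it voices to [g]. /t/ is a voiceless stop between vowels /e/ and /a/, so it voices to [d]. /uakumdietadikf/ → uagumdiedadikf.
Rule 4 (regressive voicing assimilation): no segment meets the environment; /uagumdiedadikf/ is unchanged.
Rule 5 (final cluster simplification): /f/ is the second consonant of a word-final cluster /kf/, so it deletes. /uagumdiedadikf/ → uagumdiedadik.

uagumdiedadik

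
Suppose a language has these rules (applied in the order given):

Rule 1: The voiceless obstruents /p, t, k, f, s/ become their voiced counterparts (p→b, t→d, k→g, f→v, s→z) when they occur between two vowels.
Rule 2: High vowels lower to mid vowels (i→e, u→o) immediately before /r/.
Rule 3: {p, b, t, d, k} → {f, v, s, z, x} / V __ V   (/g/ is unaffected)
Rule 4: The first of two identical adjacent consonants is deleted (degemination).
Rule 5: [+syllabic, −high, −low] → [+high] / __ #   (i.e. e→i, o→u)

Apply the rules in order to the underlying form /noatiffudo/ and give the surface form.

noazifuzu

Rule 1 (intervocalic voicing): /t/ is a voiceless obstruent between vowels /a/ and /i/, so it voices to [d]. /noatiffudo/ → noadiffudo.
Rule 2 (pre-rhotic lowering): no segment meets the environment; /noadiffudo/ is unchanged.
Rule 3 (intervocalic spirantization): /d/ is a stop between vowels /a/ and /i/, so it spirantizes to the fricative [z]. /d/ is a stop between vowels /u/ and /o/, so it spirantizes to the fricative [z]. /noadiffudo/ → noaziffuzo.
Rule 4 (degemination): /ff/ is a geminate; the first /f/ deletes. /noaziffuzo/ → noazifuzo.
Rule 5 (final vowel raising): /o/ is a mid vowel in word-final position, so it raises to [u]. /noazifuzo/ → noazifuzu.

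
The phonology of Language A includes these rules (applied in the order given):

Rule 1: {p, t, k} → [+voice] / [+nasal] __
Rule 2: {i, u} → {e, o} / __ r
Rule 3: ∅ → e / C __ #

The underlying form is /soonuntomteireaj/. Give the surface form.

Rule 1 (post-nasal voicing): /t/ is a voiceless stop immediately after the nasal /n/, so it voices to [d]. /t/ is a voiceless stop immediately after the nasal /m/, so it voices to [d]. /soonuntomteireaj/ → soonundomdeireaj.
Rule 2 (pre-rhotic lowering): /i/ is a high vowel immediately before /r/, so it lowers to [e]. /soonundomdeireaj/ → soonundomdeereaj.
Rule 3 (final e-epenthesis): the form ends in the consonant /j/, so [e] is inserted word-finally. /soonundomdeereaj/ → soonundomdeereaje.

soonundomdeereaje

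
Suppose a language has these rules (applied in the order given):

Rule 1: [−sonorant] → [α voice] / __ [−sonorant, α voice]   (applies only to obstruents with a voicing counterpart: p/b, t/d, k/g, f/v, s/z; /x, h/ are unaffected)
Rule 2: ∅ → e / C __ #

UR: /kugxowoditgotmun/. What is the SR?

kukxowodidgotmune

Rule 1 (regressive voicing assimilation): /g/ precedes the voiceless obstruent /x/, so it devoices to [k] by assimilation. /t/ precedes the voiced obstruent /g/, so it voices to [d] by assimilation. /kugxowoditgotmun/ → kukxowodidgotmun.
Rule 2 (final e-epenthesis): the form ends in the consonant /n/, so [e] is inserted word-finally. /kukxowodidgotmun/ → kukxowodidgotmune.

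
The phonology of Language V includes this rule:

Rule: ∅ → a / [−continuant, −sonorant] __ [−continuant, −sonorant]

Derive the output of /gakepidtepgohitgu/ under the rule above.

/d/ and /t/ form a stop–stop cluster, so [a] is inserted between them.
/p/ and /g/ form a stop–stop cluster, so [a] is inserted between them.
/t/ and /g/ form a stop–stop cluster, so [a] is inserted between them.
Surface form: [gakepidatepagohitagu].

gakepidatepagohitagu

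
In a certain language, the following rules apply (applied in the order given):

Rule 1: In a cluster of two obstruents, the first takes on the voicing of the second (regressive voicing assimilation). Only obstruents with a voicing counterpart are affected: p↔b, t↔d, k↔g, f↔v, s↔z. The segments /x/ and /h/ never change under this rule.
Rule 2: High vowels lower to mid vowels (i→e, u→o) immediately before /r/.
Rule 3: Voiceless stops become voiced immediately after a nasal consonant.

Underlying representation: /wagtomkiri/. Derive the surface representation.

Rule 1 (regressive voicing assimilation): /g/ precedes the voiceless obstruent /t/, so it devoices to [k] by assimilation. /wagtomkiri/ → waktomkiri.
Rule 2 (pre-rhotic lowering): /i/ is a high vowel immediately before /r/, so it lowers to [e]. /waktomkiri/ → waktomkeri.
Rule 3 (post-nasal voicing): /k/ is a voiceless stop immediately after the nasal /m/, so it voices to [g]. /waktomkeri/ → waktomgeri.

waktomgeri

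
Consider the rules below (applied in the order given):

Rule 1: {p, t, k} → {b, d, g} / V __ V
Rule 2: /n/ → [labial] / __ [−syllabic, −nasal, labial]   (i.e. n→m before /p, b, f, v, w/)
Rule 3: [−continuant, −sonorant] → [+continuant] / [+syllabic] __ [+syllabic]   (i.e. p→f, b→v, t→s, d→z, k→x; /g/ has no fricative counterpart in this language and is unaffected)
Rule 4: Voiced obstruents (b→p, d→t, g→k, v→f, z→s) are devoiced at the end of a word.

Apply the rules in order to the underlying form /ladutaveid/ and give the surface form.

lazuzaveit

Rule 1 (intervocalic voicing): /t/ is a voiceless stop between vowels /u/ and /a/, so it voices to [d]. /ladutaveid/ → ladudaveid.
Rule 2 (nasal place assimilation): no segment meets the environment; /ladudaveid/ is unchanged.
Rule 3 (intervocalic spirantization): /d/ is a stop between vowels /a/ and /u/, so it spirantizes to the fricative [z]. /d/ is a stop between vowels /u/ and /a/, so it spirantizes to the fricative [z]. /ladudaveid/ → lazuzaveid.
Rule 4 (final devoicing): /d/ is a voiced obstruent in word-final position, so it devoices to [t]. /lazuzaveid/ → lazuzaveit.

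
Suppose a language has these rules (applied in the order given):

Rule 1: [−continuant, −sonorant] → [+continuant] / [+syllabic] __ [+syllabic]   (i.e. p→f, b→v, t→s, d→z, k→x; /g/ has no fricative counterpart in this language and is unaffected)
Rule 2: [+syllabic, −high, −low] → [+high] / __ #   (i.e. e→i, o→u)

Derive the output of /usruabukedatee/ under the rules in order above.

Rule 1 (intervocalic spirantization): /b/ is a stop between vowels /a/ and /u/, so it spirantizes to the fricative [v]. /k/ is a stop between vowels /u/ and /e/, so it spirantizes to the fricative [x]. /d/ is a stop between vowels /e/ and /a/, so it spirantizes to the fricative [z]. /t/ is a stop between vowels /a/ and /e/, so it spirantizes to the fricative [s]. /usruabukedatee/ → usruavuxezasee.
Rule 2 (final vowel raising): /e/ is a mid vowel in word-final position, so it raises to [i]. /usruavuxezasee/ → usruavuxezasei.

usruavuxezasei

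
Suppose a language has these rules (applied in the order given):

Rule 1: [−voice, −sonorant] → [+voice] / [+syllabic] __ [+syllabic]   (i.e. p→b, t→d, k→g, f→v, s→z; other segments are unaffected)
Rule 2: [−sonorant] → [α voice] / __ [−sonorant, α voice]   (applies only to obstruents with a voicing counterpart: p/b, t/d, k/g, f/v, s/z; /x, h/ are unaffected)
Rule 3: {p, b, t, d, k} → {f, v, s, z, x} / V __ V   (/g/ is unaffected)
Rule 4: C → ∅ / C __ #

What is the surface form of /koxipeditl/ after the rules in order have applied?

Rule 1 (intervocalic voicing): /p/ is a voiceless obstruent between vowels /i/ and /e/, so it voices to [b]. /koxipeditl/ → koxibeditl.
Rule 2 (regressive voicing assimilation): no segment meets the environment; /koxibeditl/ is unchanged.
Rule 3 (intervocalic spirantization): /b/ is a stop between vowels /i/ and /e/, so it spirantizes to the fricative [v]. /d/ is a stop between vowels /e/ and /i/, so it spirantizes to the fricative [z]. /koxibeditl/ → koxivezitl.
Rule 4 (final cluster simplification): /l/ is the second consonant of a word-final cluster /tl/, so it deletes. /koxivezitl/ → koxivezit.

koxivezit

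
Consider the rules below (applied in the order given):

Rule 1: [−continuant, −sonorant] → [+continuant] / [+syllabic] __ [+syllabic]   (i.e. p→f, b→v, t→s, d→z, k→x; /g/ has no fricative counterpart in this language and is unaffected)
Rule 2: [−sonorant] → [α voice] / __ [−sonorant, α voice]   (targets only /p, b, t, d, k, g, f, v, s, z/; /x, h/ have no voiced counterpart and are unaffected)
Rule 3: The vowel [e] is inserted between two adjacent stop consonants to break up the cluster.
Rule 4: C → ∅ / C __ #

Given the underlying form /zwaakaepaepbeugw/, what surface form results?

Rule 1 (intervocalic spirantization): /k/ is a stop between vowels /a/ and /a/, so it spirantizes to the fricative [x]. /p/ is a stop between vowels /e/ and /a/, so it spirantizes to the fricative [f]. /zwaakaepaepbeugw/ → zwaaxaefaepbeugw.
Rule 2 (regressive voicing assimilation): /p/ precedes the voiced obstruent /b/, so it voices to [b] by assimilation. /zwaaxaefaepbeugw/ → zwaaxaefaebbeugw.
Rule 3 (stop-cluster e-epenthesis): /b/ and /b/ form a stop–stop cluster, so [e] is inserted between them. /zwaaxaefaebbeugw/ → zwaaxaefaebebeugw.
Rule 4 (final cluster simplification): /w/ is the second consonant of a word-final cluster /gw/, so it deletes. /zwaaxaefaebebeugw/ → zwaaxaefaebebeug.

zwaaxaefaebebeug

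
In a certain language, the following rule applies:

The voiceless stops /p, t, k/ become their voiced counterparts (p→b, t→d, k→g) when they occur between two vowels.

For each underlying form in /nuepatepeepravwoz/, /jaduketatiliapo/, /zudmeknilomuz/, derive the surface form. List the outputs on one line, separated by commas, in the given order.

/nuepatepeepravwoz/: /p/ is a voiceless stop between vowels /e/ and /a/, so it voices to [b]. /t/ is a voiceless stop between vowels /a/ and /e/, so it voices to [d]. /p/ is a voiceless stop between vowels /e/ and /e/, so it voices to [b]. → [nuebadebeepravwoz].
/jaduketatiliapo/: /k/ is a voiceless stop between vowels /u/ and /e/, so it voices to [g]. /t/ is a voiceless stop between vowels /e/ and /a/, so it voices to [d]. /t/ is a voiceless stop between vowels /a/ and /i/, so it voices to [d]. /p/ is a voiceless stop between vowels /a/ and /o/, so it voices to [b]. → [jadugedadiliabo].
/zudmeknilomuz/: the rule's environment is not met; surfaces unchanged as [zudmeknilomuz].

nuebadebeepravwoz, jadugedadiliabo, zudmeknilomuz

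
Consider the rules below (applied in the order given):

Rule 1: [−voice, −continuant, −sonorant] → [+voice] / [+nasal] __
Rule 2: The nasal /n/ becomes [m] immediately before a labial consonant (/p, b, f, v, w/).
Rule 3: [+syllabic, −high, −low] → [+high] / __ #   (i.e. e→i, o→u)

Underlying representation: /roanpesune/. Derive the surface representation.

Rule 1 (post-nasal voicing): /p/ is a voiceless stop immediately after the nasal /n/, so it voices to [b]. /roanpesune/ → roanbesune.
Rule 2 (nasal place assimilation): /n/ precedes the labial consonant /b/, so it assimilates in place to [m]. /roanbesune/ → roambesune.
Rule 3 (final vowel raising): /e/ is a mid vowel in word-final position, so it raises to [i]. /roambesune/ → roambesuni.

roambesuni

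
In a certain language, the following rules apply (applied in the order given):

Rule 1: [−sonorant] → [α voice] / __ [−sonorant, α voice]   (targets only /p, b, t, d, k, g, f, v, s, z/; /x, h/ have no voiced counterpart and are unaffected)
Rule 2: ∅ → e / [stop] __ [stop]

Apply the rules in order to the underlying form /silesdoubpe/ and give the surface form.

Rule 1 (regressive voicing assimilation): /s/ precedes the voiced obstruent /d/, so it voices to [z] by assimilation. /b/ precedes the voiceless obstruent /p/, so it devoices to [p] by assimilation. /silesdoubpe/ → silezdouppe.
Rule 2 (stop-cluster e-epenthesis): /p/ and /p/ form a stop–stop cluster, so [e] is inserted between them. /silezdouppe/ → silezdoupepe.

silezdoupepe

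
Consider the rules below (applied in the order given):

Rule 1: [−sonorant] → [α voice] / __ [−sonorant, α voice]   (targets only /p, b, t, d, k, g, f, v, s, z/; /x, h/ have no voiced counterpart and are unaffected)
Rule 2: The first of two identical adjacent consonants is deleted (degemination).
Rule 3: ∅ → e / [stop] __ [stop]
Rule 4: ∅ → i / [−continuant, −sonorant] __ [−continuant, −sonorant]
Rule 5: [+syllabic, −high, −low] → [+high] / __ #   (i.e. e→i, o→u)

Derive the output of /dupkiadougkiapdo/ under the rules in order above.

Rule 1 (regressive voicing assimilation): /g/ precedes the voiceless obstruent /k/, so it devoices to [k] by assimilation. /p/ precedes the voiced obstruent /d/, so it voices to [b] by assimilation. /dupkiadougkiapdo/ → dupkiadoukkiabdo.
Rule 2 (degemination): /kk/ is a geminate; the first /k/ deletes. /dupkiadoukkiabdo/ → dupkiadoukiabdo.
Rule 3 (stop-cluster e-epenthesis): /p/ and /k/ form a stop–stop cluster, so [e] is inserted between them. /b/ and /d/ form a stop–stop cluster, so [e] is inserted between them. /dupkiadoukiabdo/ → dupekiadoukiabedo.
Rule 4 (stop-cluster i-epenthesis): no segment meets the environment; /dupekiadoukiabedo/ is unchanged.
Rule 5 (final vowel raising): /o/ is a mid vowel in word-final position, so it raises to [u]. /dupekiadoukiabedo/ → dupekiadoukiabedu.

dupekiadoukiabedu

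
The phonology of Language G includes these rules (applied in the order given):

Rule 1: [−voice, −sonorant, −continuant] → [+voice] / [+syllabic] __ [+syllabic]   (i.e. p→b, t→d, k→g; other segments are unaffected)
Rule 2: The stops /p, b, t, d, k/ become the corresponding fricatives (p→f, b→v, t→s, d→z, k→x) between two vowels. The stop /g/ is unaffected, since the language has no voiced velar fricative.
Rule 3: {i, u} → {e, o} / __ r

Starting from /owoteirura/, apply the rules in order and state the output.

owozeerora

Rule 1 (intervocalic voicing): /t/ is a voiceless stop between vowels /o/ and /e/, so it voices to [d]. /owoteirura/ → owodeirura.
Rule 2 (intervocalic spirantization): /d/ is a stop between vowels /o/ and /e/, so it spirantizes to the fricative [z]. /owodeirura/ → owozeirura.
Rule 3 (pre-rhotic lowering): /i/ is a high vowel immediately before /r/, so it lowers to [e]. /u/ is a high vowel immediately before /r/, so it lowers to [o]. /owozeirura/ → owozeerora.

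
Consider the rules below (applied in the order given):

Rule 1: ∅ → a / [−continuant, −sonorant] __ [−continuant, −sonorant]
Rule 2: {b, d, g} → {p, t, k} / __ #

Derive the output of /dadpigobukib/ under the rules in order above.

Rule 1 (stop-cluster a-epenthesis): /d/ and /p/ form a stop–stop cluster, so [a] is inserted between them. /dadpigobukib/ → dadapigobukib.
Rule 2 (final devoicing): /b/ is a voiced stop in word-final position, so it devoices to [p]. /dadapigobukib/ → dadapigobukip.

dadapigobukip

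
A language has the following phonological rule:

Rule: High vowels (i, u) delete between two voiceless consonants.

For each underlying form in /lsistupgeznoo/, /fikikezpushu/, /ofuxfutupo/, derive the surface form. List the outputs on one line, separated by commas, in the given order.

lsstpgeznoo, fkkezpshu, ofxftpo

/lsistupgeznoo/: /i/ is a high vowel flanked by voiceless consonants /s/ and /s/, so it deletes. /u/ is a high vowel flanked by voiceless consonants /t/ and /p/, so it deletes. → [lsstpgeznoo].
/fikikezpushu/: /i/ is a high vowel flanked by voiceless consonants /f/ and /k/, so it deletes. /i/ is a high vowel flanked by voiceless consonants /k/ and /k/, so it deletes. /u/ is a high vowel flanked by voiceless consonants /p/ and /s/, so it deletes. → [fkkezpshu].
/ofuxfutupo/: /u/ is a high vowel flanked by voiceless consonants /f/ and /x/, so it deletes. /u/ is a high vowel flanked by voiceless consonants /f/ and /t/, so it deletes. /u/ is a high vowel flanked by voiceless consonants /t/ and /p/, so it deletes. → [ofxftpo].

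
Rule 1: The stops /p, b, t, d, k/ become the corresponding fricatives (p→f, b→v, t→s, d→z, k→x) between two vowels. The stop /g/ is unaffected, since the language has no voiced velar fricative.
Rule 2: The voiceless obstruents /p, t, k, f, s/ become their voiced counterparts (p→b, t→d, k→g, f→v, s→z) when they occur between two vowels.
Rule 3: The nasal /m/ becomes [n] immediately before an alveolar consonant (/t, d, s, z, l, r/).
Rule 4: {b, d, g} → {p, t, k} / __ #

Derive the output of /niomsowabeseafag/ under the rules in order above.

nionsowavezeavak

Rule 1 (intervocalic spirantization): /b/ is a stop between vowels /a/ and /e/, so it spirantizes to the fricative [v]. /niomsowabeseafag/ → niomsowaveseafag.
Rule 2 (intervocalic voicing): /s/ is a voiceless obstruent between vowels /e/ and /e/, so it voices to [z]. /f/ is a voiceless obstruent between vowels /a/ and /a/, so it voices to [v]. /niomsowaveseafag/ → niomsowavezeavag.
Rule 3 (nasal place assimilation): /m/ precedes the alveolar consonant /s/, so it assimilates in place to [n]. /niomsowavezeavag/ → nionsowavezeavag.
Rule 4 (final devoicing): /g/ is a voiced stop in word-final position, so it devoices to [k]. /nionsowavezeavag/ → nionsowavezeavak.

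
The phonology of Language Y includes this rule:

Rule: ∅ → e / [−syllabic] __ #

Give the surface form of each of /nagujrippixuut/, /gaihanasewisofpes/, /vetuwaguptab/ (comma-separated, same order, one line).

/nagujrippixuut/: the form ends in the consonant /t/, so [e] is inserted word-finally. → [nagujrippixuute].
/gaihanasewisofpes/: the form ends in the consonant /s/, so [e] is inserted word-finally. → [gaihanasewisofpese].
/vetuwaguptab/: the form ends in the consonant /b/, so [e] is inserted word-finally. → [vetuwaguptabe].

nagujrippixuute, gaihanasewisofpese, vetuwaguptabe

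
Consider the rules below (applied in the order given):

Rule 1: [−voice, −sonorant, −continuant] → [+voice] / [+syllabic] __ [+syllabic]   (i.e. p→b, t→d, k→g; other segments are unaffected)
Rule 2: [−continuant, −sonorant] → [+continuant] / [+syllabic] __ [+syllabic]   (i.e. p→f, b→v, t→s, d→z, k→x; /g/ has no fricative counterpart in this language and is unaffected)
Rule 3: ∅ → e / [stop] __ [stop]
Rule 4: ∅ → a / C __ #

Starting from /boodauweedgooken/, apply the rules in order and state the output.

boozauweedegoogena

Rule 1 (intervocalic voicing): /k/ is a voiceless stop between vowels /o/ and /e/, so it voices to [g]. /boodauweedgooken/ → boodauweedgoogen.
Rule 2 (intervocalic spirantization): /d/ is a stop between vowels /o/ and /a/, so it spirantizes to the fricative [z]. /boodauweedgoogen/ → boozauweedgoogen.
Rule 3 (stop-cluster e-epenthesis): /d/ and /g/ form a stop–stop cluster, so [e] is inserted between them. /boozauweedgoogen/ → boozauweedegoogen.
Rule 4 (final a-epenthesis): the form ends in the consonant /n/, so [a] is inserted word-finally. /boozauweedegoogen/ → boozauweedegoogena.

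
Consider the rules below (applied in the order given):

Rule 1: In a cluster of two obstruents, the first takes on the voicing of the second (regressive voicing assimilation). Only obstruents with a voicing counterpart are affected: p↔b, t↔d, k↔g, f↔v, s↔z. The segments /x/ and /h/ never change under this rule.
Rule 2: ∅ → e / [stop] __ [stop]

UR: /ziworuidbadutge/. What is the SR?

ziworuidebadudege

Rule 1 (regressive voicing assimilation): /t/ precedes the voiced obstruent /g/, so it voices to [d] by assimilation. /ziworuidbadutge/ → ziworuidbadudge.
Rule 2 (stop-cluster e-epenthesis): /d/ and /b/ form a stop–stop cluster, so [e] is inserted between them. /d/ and /g/ form a stop–stop cluster, so [e] is inserted between them. /ziworuidbadudge/ → ziworuidebadudege.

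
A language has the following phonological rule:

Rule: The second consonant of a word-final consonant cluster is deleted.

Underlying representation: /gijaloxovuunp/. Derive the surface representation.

gijaloxovuun

/p/ is the second consonant of a word-final cluster /np/, so it deletes.
The other instances of /g/, /j/, /l/, /x/, /v/, /n/ do not occur in the required environment and remain unchanged.
Surface form: [gijaloxovuun].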